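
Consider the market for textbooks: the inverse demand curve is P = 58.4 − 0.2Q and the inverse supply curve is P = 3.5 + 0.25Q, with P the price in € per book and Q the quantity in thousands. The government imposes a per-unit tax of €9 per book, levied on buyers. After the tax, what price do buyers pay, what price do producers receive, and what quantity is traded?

Inverting to Q(P) form: Qd = 292 − 5P; Qs = 4P − 14.
Before the tax: set 292 − 5P = 4P − 14 → P* = €34, Q* = 122.
With the tax collected from buyers, demand (in seller-price terms) shifts: Qd = 292 − 5(P + 9).
New equilibrium: buyers pay €38, producers receive €29, Q = 102. (Wedge: Pb − Ps = 9.)

Buyers pay €38; producers receive €29; quantity = 102.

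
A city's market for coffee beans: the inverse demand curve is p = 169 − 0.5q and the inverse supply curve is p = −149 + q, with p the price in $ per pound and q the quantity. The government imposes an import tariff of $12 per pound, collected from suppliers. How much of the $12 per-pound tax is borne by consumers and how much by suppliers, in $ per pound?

Consumers bear $4 per pound; suppliers bear $8 per pound.

Inverting to q(p) form: qd = 338 − 2p; qs = p + 149.
Before the tax: set 338 − 2p = p + 149 → p* = $63, q* = 212.
With the tax collected from suppliers, supply shifts: qs = (p − 12) + 149.
New equilibrium: consumers pay $67, suppliers receive $55, q = 204. (Wedge: pb − ps = 12.)
Burden on consumers: $4; on suppliers: $8. (They sum to $12.)
The less price-elastic side of the market bears the larger share of a per-unit tax.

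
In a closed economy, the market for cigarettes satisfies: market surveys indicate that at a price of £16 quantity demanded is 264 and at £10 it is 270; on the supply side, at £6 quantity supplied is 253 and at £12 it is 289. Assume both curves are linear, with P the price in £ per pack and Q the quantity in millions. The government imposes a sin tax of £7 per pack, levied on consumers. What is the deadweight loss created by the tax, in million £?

Deadweight loss = £21 million.

Demand slope: (270 − 264)/(10 − 16) = -1, so Qd = 280 − P.
Supply slope: (289 − 253)/(12 − 6) = 6, so Qs = 6P + 217.
Before the tax: set 280 − P = 6P + 217 → P* = £9, Q* = 271.
With the tax collected from consumers, demand (in seller-price terms) shifts: Qd = 280 − (P + 7).
New equilibrium: consumers pay £15, producers receive £8, Q = 265. (Wedge: Pb − Ps = 7.)
Quantity falls by |ΔQ| = |271 − 265| = 6.
DWL = ½ · t · |ΔQ| = ½ · 7 · 6 = £21.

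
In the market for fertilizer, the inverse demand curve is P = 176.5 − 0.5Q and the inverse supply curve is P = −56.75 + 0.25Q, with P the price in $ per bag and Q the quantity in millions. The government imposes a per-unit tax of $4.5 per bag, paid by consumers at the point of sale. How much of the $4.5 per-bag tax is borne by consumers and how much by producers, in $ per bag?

Rewrite in direct form: Qd = 353 − 2P and Qs = 4P + 227.
Before the tax: set 353 − 2P = 4P + 227 → P* = $21, Q* = 311.
With the tax collected from consumers, demand (in seller-price terms) shifts: Qd = 353 − 2(P + 4.5).
New equilibrium: consumers pay $24, producers receive $19.5, Q = 305. (Wedge: Pb − Ps = 4.5.)
Burden on consumers: $3; on producers: $1.5. (They sum to $4.5.)

Consumers bear $3 per bag; producers bear $1.5 per bag.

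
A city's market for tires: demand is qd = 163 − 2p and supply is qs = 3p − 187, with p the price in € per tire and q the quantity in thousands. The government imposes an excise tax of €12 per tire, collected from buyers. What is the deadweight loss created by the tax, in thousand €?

Deadweight loss = €86.4 thousand.

Without the tax, 163 − 2p = 3p − 187 gives 5p = 350, so p* = €70 and q* = 23.
With the tax collected from buyers, demand (in seller-price terms) shifts: qd = 163 − 2(p + 12).
Solving gives q = 8.6 with buyers paying €77.2 and suppliers receiving €65.2 (the €12 wedge).
Quantity falls by |ΔQ| = |23 − 8.6| = 14.4.
DWL = ½ · t · |ΔQ| = ½ · 12 · 14.4 = €86.4.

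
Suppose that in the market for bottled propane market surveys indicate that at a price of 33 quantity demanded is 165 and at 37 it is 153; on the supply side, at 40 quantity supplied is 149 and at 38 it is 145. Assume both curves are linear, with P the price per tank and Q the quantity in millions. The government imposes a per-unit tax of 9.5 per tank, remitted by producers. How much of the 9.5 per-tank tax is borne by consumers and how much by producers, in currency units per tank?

Demand slope: (153 − 165)/(37 − 33) = -3, so Qd = 264 − 3P.
Supply slope: (145 − 149)/(38 − 40) = 2, so Qs = 2P + 69.
Before the tax: set 264 − 3P = 2P + 69 → P* = 39, Q* = 147.
With the tax collected from producers, supply shifts: Qs = 2(P − 9.5) + 69.
New equilibrium: consumers pay 42.8, producers receive 33.3, Q = 135.6. (Wedge: Pb − Ps = 9.5.)
Burden on consumers: 3.8; on producers: 5.7. (They sum to 9.5.)
The less price-elastic side of the market bears the larger share of a per-unit tax.

Consumers bear 3.8 per tank; producers bear 5.7 per tank.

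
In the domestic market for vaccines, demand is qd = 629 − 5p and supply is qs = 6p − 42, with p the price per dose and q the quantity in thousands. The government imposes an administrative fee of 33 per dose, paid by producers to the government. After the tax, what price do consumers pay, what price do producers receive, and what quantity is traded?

Before the tax: set 629 − 5p = 6p − 42 → p* = 61, q* = 324.
With the tax collected from producers, supply shifts: qs = 6(p − 33) − 42.
Solving gives q = 234 with consumers paying 79 and producers receiving 46 (the 33 wedge).

Consumers pay 79; producers receive 46; quantity = 234.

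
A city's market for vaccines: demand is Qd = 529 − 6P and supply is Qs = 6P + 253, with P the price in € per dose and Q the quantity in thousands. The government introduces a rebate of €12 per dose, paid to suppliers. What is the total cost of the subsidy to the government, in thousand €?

Before the subsidy: set 529 − 6P = 6P + 253 → P* = €23, Q* = 391.
With a per-unit subsidy paid to suppliers, each receives P + 12 per unit sold, so supply becomes Qs = 6(P + 12) + 253.
Solving gives Q = 427 with buyers paying €17 and suppliers receiving €29 (the €12 wedge).
Outlay = t · Q = 12 · 427 = €5124.

Government outlay = €5124 thousand.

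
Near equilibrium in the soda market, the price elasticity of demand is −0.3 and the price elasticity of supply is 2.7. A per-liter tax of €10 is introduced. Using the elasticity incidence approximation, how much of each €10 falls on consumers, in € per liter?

Incidence ratio: consumers' share ≈ εs / (εs + |εd|) = 2.7 / (2.7 + 0.3) = 0.9.
So consumers bear ≈ 0.9 × €10 = €9; producers bear €1.

Consumers bear ≈ €9 per liter.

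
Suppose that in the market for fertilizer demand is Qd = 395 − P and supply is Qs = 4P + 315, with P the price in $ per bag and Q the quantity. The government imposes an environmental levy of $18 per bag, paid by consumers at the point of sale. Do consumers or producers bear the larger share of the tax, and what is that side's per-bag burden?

Before the tax: set 395 − P = 4P + 315 → P* = $16, Q* = 379.
With the tax collected from consumers, demand (in seller-price terms) shifts: Qd = 395 − (P + 18).
New equilibrium: consumers pay $30.4, producers receive $12.4, Q = 364.6. (Wedge: Pb − Ps = 18.)
Per-bag burden: consumers $14.4, producers $3.6.
Consumers take the larger share because demand is less price-elastic here (demand slope 1 vs supply slope 4).
The less price-elastic side of the market bears the larger share of a per-unit tax.

Consumers bear the larger share: $14.4 per bag.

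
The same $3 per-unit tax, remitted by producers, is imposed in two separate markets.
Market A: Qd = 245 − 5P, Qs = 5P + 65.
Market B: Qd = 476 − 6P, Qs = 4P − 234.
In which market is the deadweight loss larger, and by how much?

Market A: pre-tax P* = $18, Q* = 155; post-tax Q = 147.5; deadweight loss = $11.25.
Market B: pre-tax P* = $71, Q* = 50; post-tax Q = 42.8; deadweight loss = $10.8.
Difference: $11.25 vs $10.8 → market A is larger by $0.45.

Market A, by $0.45.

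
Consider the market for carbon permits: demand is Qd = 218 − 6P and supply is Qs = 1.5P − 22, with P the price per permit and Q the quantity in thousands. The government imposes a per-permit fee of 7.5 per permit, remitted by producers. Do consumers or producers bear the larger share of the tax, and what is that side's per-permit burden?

Without the tax, 218 − 6P = 1.5P − 22 gives 7.5P = 240, so P* = 32 and Q* = 26.
With the tax collected from producers, supply shifts: Qs = 1.5(P − 7.5) − 22.
New equilibrium: consumers pay 33.5, producers receive 26, Q = 17. (Wedge: Pb − Ps = 7.5.)
Per-permit burden: consumers 1.5, producers 6.
Producers take the larger share because supply is less price-elastic here (demand slope 6 vs supply slope 1.5).

Producers bear the larger share: 6 per permit.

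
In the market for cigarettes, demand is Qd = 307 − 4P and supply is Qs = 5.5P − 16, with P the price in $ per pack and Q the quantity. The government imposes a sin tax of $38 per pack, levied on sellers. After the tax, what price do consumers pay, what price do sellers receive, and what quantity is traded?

Consumers pay $56; sellers receive $18; quantity = 83.

Without the tax, 307 − 4P = 5.5P − 16 gives 9.5P = 323, so P* = $34 and Q* = 171.
With the tax collected from sellers, supply shifts: Qs = 5.5(P − 38) − 16.
New equilibrium: consumers pay $56, sellers receive $18, Q = 83. (Wedge: Pb − Ps = 38.)
The less price-elastic side of the market bears the larger share of a per-unit tax.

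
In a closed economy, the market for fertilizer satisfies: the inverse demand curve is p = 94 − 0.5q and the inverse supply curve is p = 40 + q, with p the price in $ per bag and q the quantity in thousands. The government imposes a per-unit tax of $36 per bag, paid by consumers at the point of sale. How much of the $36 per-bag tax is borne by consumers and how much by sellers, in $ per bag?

Inverting to q(p) form: qd = 188 − 2p; qs = p − 40.
Before the tax: set 188 − 2p = p − 40 → p* = $76, q* = 36.
With the tax collected from consumers, demand (in seller-price terms) shifts: qd = 188 − 2(p + 36).
New equilibrium: consumers pay $88, sellers receive $52, q = 12. (Wedge: pb − ps = 36.)
Burden on consumers: $12; on sellers: $24. (They sum to $36.)

Consumers bear $12 per bag; sellers bear $24 per bag.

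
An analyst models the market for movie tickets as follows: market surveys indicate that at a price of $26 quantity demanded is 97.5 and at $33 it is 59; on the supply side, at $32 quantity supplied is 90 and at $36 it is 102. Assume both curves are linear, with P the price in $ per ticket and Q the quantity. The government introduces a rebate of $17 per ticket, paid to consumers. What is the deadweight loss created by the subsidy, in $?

Demand slope: (59 − 97.5)/(33 − 26) = -5.5, so Qd = 240.5 − 5.5P.
Supply slope: (102 − 90)/(36 − 32) = 3, so Qs = 3P − 6.
Before the subsidy: set 240.5 − 5.5P = 3P − 6 → P* = $29, Q* = 81.
With a per-unit subsidy paid to consumers, each effectively pays P − 17, so demand becomes Qd = 240.5 − 5.5(P − 17).
Solving gives Q = 114 with consumers paying $23 and suppliers receiving $40 (the $17 wedge).
Quantity rises by |ΔQ| = |81 − 114| = 33.
DWL = ½ · t · |ΔQ| = ½ · 17 · 33 = $280.5.

Deadweight loss = $280.5.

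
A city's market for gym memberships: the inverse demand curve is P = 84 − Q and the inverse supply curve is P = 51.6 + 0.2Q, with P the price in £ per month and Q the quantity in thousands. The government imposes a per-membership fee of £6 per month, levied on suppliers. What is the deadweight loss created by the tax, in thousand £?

Inverting to Q(P) form: Qd = 84 − P; Qs = 5P − 258.
Before the tax: set 84 − P = 5P − 258 → P* = £57, Q* = 27.
With the tax collected from suppliers, supply shifts: Qs = 5(P − 6) − 258.
Solving gives Q = 22 with buyers paying £62 and suppliers receiving £56 (the £6 wedge).
Quantity falls by |ΔQ| = |27 − 22| = 5.
DWL = ½ · t · |ΔQ| = ½ · 6 · 5 = £15.

Deadweight loss = £15 thousand.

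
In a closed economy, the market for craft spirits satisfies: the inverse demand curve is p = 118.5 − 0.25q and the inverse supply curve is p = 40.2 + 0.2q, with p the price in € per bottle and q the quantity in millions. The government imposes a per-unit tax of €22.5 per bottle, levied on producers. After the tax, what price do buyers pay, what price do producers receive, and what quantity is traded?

Buyers pay €87.5; producers receive €65; quantity = 124.

Rewrite in direct form: qd = 474 − 4p and qs = 5p − 201.
Without the tax, 474 − 4p = 5p − 201 gives 9p = 675, so p* = €75 and q* = 174.
With the tax collected from producers, supply shifts: qs = 5(p − 22.5) − 201.
New equilibrium: buyers pay €87.5, producers receive €65, q = 124. (Wedge: pb − ps = 22.5.)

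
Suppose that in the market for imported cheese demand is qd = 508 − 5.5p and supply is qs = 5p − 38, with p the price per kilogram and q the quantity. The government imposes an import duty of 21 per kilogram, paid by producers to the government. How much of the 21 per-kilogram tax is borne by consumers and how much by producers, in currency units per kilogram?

Without the tax, 508 − 5.5p = 5p − 38 gives 10.5p = 546, so p* = 52 and q* = 222.
With the tax collected from producers, supply shifts: qs = 5(p − 21) − 38.
Solving gives q = 167 with consumers paying 62 and producers receiving 41 (the 21 wedge).
Burden on consumers: 10; on producers: 11. (They sum to 21.)
The less price-elastic side of the market bears the larger share of a per-unit tax.

Consumers bear 10 per kilogram; producers bear 11 per kilogram.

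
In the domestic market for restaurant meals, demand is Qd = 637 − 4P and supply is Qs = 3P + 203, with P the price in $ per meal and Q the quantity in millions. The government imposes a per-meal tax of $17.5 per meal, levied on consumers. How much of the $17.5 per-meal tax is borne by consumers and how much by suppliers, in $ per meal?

Before the tax: set 637 − 4P = 3P + 203 → P* = $62, Q* = 389.
With the tax collected from consumers, demand (in seller-price terms) shifts: Qd = 637 − 4(P + 17.5).
Solving gives Q = 359 with consumers paying $69.5 and suppliers receiving $52 (the $17.5 wedge).
Burden on consumers: $7.5; on suppliers: $10. (They sum to $17.5.)
The less price-elastic side of the market bears the larger share of a per-unit tax.

Consumers bear $7.5 per meal; suppliers bear $10 per meal.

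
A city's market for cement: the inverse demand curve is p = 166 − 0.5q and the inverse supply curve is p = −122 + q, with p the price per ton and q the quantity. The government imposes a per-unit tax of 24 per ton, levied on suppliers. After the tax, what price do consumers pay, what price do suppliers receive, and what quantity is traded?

Rewrite in direct form: qd = 332 − 2p and qs = p + 122.
Before the tax: set 332 − 2p = p + 122 → p* = 70, q* = 192.
With the tax collected from suppliers, supply shifts: qs = (p − 24) + 122.
Solving gives q = 176 with consumers paying 78 and suppliers receiving 54 (the 24 wedge).
The less price-elastic side of the market bears the larger share of a per-unit tax.

Consumers pay 78; suppliers receive 54; quantity = 176.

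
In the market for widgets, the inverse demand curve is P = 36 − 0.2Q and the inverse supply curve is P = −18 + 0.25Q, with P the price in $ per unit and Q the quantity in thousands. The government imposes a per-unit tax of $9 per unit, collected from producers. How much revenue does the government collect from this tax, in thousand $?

Rewrite in direct form: Qd = 180 − 5P and Qs = 4P + 72.
Without the tax, 180 − 5P = 4P + 72 gives 9P = 108, so P* = $12 and Q* = 120.
With the tax collected from producers, supply shifts: Qs = 4(P − 9) + 72.
Solving gives Q = 100 with buyers paying $16 and producers receiving $7 (the $9 wedge).
Revenue = t · Q = 9 · 100 = $900.

Tax revenue = $900 thousand.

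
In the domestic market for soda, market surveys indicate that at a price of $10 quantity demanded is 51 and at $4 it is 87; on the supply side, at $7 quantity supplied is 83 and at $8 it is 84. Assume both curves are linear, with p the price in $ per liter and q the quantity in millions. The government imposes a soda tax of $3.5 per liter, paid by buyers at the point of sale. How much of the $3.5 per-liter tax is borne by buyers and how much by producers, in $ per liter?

Buyers bear $0.5 per liter; producers bear $3 per liter.

Demand slope: (87 − 51)/(4 − 10) = -6, so qd = 111 − 6p.
Supply slope: (84 − 83)/(8 − 7) = 1, so qs = p + 76.
Before the tax: set 111 − 6p = p + 76 → p* = $5, q* = 81.
With the tax collected from buyers, demand (in seller-price terms) shifts: qd = 111 − 6(p + 3.5).
New equilibrium: buyers pay $5.5, producers receive $2, q = 78. (Wedge: pb − ps = 3.5.)
Burden on buyers: $0.5; on producers: $3. (They sum to $3.5.)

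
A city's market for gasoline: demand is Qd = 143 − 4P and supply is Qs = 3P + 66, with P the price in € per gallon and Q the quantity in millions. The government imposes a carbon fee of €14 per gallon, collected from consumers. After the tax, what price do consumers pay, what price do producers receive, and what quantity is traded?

Consumers pay €17; producers receive €3; quantity = 75.

Without the tax, 143 − 4P = 3P + 66 gives 7P = 77, so P* = €11 and Q* = 99.
With the tax collected from consumers, demand (in seller-price terms) shifts: Qd = 143 − 4(P + 14).
Solving gives Q = 75 with consumers paying €17 and producers receiving €3 (the €14 wedge).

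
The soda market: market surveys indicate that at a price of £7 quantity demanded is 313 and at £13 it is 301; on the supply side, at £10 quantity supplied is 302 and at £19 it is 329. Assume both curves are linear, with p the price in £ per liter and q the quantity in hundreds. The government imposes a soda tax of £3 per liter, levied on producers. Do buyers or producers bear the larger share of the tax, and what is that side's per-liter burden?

Buyers bear the larger share: £1.8 per liter.

Demand slope: (301 − 313)/(13 − 7) = -2, so qd = 327 − 2p.
Supply slope: (329 − 302)/(19 − 10) = 3, so qs = 3p + 272.
Without the tax, 327 − 2p = 3p + 272 gives 5p = 55, so p* = £11 and q* = 305.
With the tax collected from producers, supply shifts: qs = 3(p − 3) + 272.
New equilibrium: buyers pay £12.8, producers receive £9.8, q = 301.4. (Wedge: pb − ps = 3.)
Per-liter burden: buyers £1.8, producers £1.2.
Buyers take the larger share because demand is less price-elastic here (demand slope 2 vs supply slope 3).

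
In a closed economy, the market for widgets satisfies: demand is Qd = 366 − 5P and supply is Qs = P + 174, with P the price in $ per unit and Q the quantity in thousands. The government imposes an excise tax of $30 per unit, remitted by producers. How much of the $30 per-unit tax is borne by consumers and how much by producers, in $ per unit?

Consumers bear $5 per unit; producers bear $25 per unit.

Without the tax, 366 − 5P = P + 174 gives 6P = 192, so P* = $32 and Q* = 206.
With the tax collected from producers, supply shifts: Qs = (P − 30) + 174.
Solving gives Q = 181 with consumers paying $37 and producers receiving $7 (the $30 wedge).
Burden on consumers: $5; on producers: $25. (They sum to $30.)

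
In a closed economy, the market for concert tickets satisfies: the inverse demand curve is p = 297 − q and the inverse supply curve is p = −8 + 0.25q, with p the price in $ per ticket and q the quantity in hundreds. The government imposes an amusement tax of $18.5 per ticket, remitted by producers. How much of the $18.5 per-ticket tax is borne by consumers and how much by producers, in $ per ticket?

Rewrite in direct form: qd = 297 − p and qs = 4p + 32.
Without the tax, 297 − p = 4p + 32 gives 5p = 265, so p* = $53 and q* = 244.
With the tax collected from producers, supply shifts: qs = 4(p − 18.5) + 32.
Solving gives q = 229.2 with consumers paying $67.8 and producers receiving $49.3 (the $18.5 wedge).
Burden on consumers: $14.8; on producers: $3.7. (They sum to $18.5.)
The less price-elastic side of the market bears the larger share of a per-unit tax.

Consumers bear $14.8 per ticket; producers bear $3.7 per ticket.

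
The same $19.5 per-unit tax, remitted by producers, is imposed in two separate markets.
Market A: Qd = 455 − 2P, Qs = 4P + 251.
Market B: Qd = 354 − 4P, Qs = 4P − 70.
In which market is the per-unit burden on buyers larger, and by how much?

Market A, by $3.25.

Market A: pre-tax P* = $34, Q* = 387; post-tax Q = 361; per-unit burden on buyers = $13.
Market B: pre-tax P* = $53, Q* = 142; post-tax Q = 103; per-unit burden on buyers = $9.75.
Difference: $13 vs $9.75 → market A is larger by $3.25.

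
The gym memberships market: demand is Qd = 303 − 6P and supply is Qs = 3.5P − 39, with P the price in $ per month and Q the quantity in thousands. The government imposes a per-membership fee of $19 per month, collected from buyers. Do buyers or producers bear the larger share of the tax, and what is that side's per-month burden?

Without the tax, 303 − 6P = 3.5P − 39 gives 9.5P = 342, so P* = $36 and Q* = 87.
With the tax collected from buyers, demand (in seller-price terms) shifts: Qd = 303 − 6(P + 19).
New equilibrium: buyers pay $43, producers receive $24, Q = 45. (Wedge: Pb − Ps = 19.)
Per-month burden: buyers $7, producers $12.
Producers take the larger share because supply is less price-elastic here (demand slope 6 vs supply slope 3.5).

Producers bear the larger share: $12 per month.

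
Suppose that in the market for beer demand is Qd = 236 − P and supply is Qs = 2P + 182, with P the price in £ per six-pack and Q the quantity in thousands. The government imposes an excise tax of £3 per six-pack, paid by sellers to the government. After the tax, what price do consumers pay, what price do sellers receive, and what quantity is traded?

Before the tax: set 236 − P = 2P + 182 → P* = £18, Q* = 218.
With the tax collected from sellers, supply shifts: Qs = 2(P − 3) + 182.
New equilibrium: consumers pay £20, sellers receive £17, Q = 216. (Wedge: Pb − Ps = 3.)

Consumers pay £20; sellers receive £17; quantity = 216.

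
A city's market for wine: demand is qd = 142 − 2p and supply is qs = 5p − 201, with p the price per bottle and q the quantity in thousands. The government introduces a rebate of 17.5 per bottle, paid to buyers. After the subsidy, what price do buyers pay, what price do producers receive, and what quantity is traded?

Without the subsidy, 142 − 2p = 5p − 201 gives 7p = 343, so p* = 49 and q* = 44.
With a per-unit subsidy paid to buyers, each effectively pays p − 17.5, so demand becomes qd = 142 − 2(p − 17.5).
New equilibrium: buyers pay 36.5, producers receive 54, q = 69. (Wedge: pb − ps = −17.5.)

Buyers pay 36.5; producers receive 54; quantity = 69.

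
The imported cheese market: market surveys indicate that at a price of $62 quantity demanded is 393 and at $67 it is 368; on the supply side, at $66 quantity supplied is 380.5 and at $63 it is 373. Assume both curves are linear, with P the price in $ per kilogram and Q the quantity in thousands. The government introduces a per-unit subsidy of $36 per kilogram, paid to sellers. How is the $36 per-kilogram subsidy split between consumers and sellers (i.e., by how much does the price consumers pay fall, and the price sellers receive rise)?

Demand slope: (368 − 393)/(67 − 62) = -5, so Qd = 703 − 5P.
Supply slope: (373 − 380.5)/(63 − 66) = 2.5, so Qs = 2.5P + 215.5.
Before the subsidy: set 703 − 5P = 2.5P + 215.5 → P* = $65, Q* = 378.
With a per-unit subsidy paid to sellers, each receives P + 36 per unit sold, so supply becomes Qs = 2.5(P + 36) + 215.5.
New equilibrium: consumers pay $53, sellers receive $89, Q = 438. (Wedge: Pb − Ps = −36.)
Gain to consumers: $12; to sellers: $24. (They sum to $36.)

Consumers gain $12 per kilogram; sellers gain $24 per kilogram.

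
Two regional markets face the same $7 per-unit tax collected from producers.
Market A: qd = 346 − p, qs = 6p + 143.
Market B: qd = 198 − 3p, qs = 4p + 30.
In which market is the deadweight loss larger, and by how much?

Market A: pre-tax p* = $29, q* = 317; post-tax q = 311; deadweight loss = $21.
Market B: pre-tax p* = $24, q* = 126; post-tax q = 114; deadweight loss = $42.
Difference: $21 vs $42 → market B is larger by $21.

Market B, by $21.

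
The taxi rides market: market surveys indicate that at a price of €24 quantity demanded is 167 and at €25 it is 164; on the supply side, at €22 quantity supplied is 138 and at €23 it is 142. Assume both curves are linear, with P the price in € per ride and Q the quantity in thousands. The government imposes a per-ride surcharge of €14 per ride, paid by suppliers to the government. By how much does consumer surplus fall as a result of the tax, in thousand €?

Consumer surplus falls by €1168 thousand.

Demand slope: (164 − 167)/(25 − 24) = -3, so Qd = 239 − 3P.
Supply slope: (142 − 138)/(23 − 22) = 4, so Qs = 4P + 50.
Without the tax, 239 − 3P = 4P + 50 gives 7P = 189, so P* = €27 and Q* = 158.
With the tax collected from suppliers, supply shifts: Qs = 4(P − 14) + 50.
New equilibrium: consumers pay €35, suppliers receive €21, Q = 134. (Wedge: Pb − Ps = 14.)
ΔCS is the trapezoid between Q = 134 and Q = 158 of height €8: ½ · (158 + 134) · 8 = €1168.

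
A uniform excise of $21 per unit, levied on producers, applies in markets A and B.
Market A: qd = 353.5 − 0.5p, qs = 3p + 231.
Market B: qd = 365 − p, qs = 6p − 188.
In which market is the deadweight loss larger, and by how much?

Market A: pre-tax p* = $35, q* = 336; post-tax q = 327; deadweight loss = $94.5.
Market B: pre-tax p* = $79, q* = 286; post-tax q = 268; deadweight loss = $189.
Difference: $94.5 vs $189 → market B is larger by $94.5.

Market B, by $94.5.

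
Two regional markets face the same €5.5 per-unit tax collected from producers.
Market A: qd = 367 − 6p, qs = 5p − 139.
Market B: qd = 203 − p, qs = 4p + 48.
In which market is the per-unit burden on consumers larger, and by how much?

Market B, by €1.9.

Market A: pre-tax p* = €46, q* = 91; post-tax q = 76; per-unit burden on consumers = €2.5.
Market B: pre-tax p* = €31, q* = 172; post-tax q = 167.6; per-unit burden on consumers = €4.4.
Difference: €2.5 vs €4.4 → market B is larger by €1.9.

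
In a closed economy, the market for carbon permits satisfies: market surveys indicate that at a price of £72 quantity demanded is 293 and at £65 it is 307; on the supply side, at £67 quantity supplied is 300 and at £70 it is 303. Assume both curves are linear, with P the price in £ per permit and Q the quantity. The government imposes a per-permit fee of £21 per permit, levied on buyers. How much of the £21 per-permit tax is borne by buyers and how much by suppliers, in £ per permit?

Buyers bear £7 per permit; suppliers bear £14 per permit.

Demand slope: (307 − 293)/(65 − 72) = -2, so Qd = 437 − 2P.
Supply slope: (303 − 300)/(70 − 67) = 1, so Qs = P + 233.
Without the tax, 437 − 2P = P + 233 gives 3P = 204, so P* = £68 and Q* = 301.
With the tax collected from buyers, demand (in seller-price terms) shifts: Qd = 437 − 2(P + 21).
New equilibrium: buyers pay £75, suppliers receive £54, Q = 287. (Wedge: Pb − Ps = 21.)
Burden on buyers: £7; on suppliers: £14. (They sum to £21.)
The less price-elastic side of the market bears the larger share of a per-unit tax.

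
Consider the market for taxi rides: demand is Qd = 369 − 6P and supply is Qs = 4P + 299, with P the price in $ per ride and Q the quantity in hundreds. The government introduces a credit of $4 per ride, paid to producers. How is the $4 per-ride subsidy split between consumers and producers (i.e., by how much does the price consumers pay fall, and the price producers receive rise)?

Consumers gain $1.6 per ride; producers gain $2.4 per ride.

Without the subsidy, 369 − 6P = 4P + 299 gives 10P = 70, so P* = $7 and Q* = 327.
With a per-unit subsidy paid to producers, each receives P + 4 per unit sold, so supply becomes Qs = 4(P + 4) + 299.
New equilibrium: consumers pay $5.4, producers receive $9.4, Q = 336.6. (Wedge: Pb − Ps = −4.)
Gain to consumers: $1.6; to producers: $2.4. (They sum to $4.)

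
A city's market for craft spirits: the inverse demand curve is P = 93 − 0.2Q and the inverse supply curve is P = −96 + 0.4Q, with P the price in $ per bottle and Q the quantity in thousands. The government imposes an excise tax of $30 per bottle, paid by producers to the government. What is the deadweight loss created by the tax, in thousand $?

Inverting to Q(P) form: Qd = 465 − 5P; Qs = 2.5P + 240.
Without the tax, 465 − 5P = 2.5P + 240 gives 7.5P = 225, so P* = $30 and Q* = 315.
With the tax collected from producers, supply shifts: Qs = 2.5(P − 30) + 240.
Solving gives Q = 265 with buyers paying $40 and producers receiving $10 (the $30 wedge).
Quantity falls by |ΔQ| = |315 − 265| = 50.
DWL = ½ · t · |ΔQ| = ½ · 30 · 50 = $750.

Deadweight loss = $750 thousand.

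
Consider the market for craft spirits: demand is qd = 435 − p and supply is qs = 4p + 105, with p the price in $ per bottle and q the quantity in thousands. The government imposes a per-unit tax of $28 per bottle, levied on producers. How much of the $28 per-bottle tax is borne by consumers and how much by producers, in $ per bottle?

Before the tax: set 435 − p = 4p + 105 → p* = $66, q* = 369.
With the tax collected from producers, supply shifts: qs = 4(p − 28) + 105.
Solving gives q = 346.6 with consumers paying $88.4 and producers receiving $60.4 (the $28 wedge).
Burden on consumers: $22.4; on producers: $5.6. (They sum to $28.)
The less price-elastic side of the market bears the larger share of a per-unit tax.

Consumers bear $22.4 per bottle; producers bear $5.6 per bottle.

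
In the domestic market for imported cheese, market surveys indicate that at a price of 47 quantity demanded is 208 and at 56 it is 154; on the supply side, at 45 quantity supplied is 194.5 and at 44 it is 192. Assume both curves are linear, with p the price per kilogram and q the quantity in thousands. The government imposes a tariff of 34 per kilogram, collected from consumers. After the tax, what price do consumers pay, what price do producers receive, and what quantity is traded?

Consumers pay 58; producers receive 24; quantity = 142.

Demand slope: (154 − 208)/(56 − 47) = -6, so qd = 490 − 6p.
Supply slope: (192 − 194.5)/(44 − 45) = 2.5, so qs = 2.5p + 82.
Before the tax: set 490 − 6p = 2.5p + 82 → p* = 48, q* = 202.
With the tax collected from consumers, demand (in seller-price terms) shifts: qd = 490 − 6(p + 34).
Solving gives q = 142 with consumers paying 58 and producers receiving 24 (the 34 wedge).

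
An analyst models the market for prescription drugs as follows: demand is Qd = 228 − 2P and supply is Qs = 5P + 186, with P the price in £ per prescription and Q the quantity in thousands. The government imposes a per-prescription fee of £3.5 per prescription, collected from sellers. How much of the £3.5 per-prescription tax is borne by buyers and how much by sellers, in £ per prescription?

Buyers bear £2.5 per prescription; sellers bear £1 per prescription.

Without the tax, 228 − 2P = 5P + 186 gives 7P = 42, so P* = £6 and Q* = 216.
With the tax collected from sellers, supply shifts: Qs = 5(P − 3.5) + 186.
Solving gives Q = 211 with buyers paying £8.5 and sellers receiving £5 (the £3.5 wedge).
Burden on buyers: £2.5; on sellers: £1. (They sum to £3.5.)
The less price-elastic side of the market bears the larger share of a per-unit tax.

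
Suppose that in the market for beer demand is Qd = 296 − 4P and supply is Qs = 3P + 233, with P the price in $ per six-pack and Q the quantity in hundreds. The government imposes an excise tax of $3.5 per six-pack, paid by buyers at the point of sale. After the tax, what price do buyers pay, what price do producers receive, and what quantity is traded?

Buyers pay $10.5; producers receive $7; quantity = 254.

Without the tax, 296 − 4P = 3P + 233 gives 7P = 63, so P* = $9 and Q* = 260.
With the tax collected from buyers, demand (in seller-price terms) shifts: Qd = 296 − 4(P + 3.5).
New equilibrium: buyers pay $10.5, producers receive $7, Q = 254. (Wedge: Pb − Ps = 3.5.)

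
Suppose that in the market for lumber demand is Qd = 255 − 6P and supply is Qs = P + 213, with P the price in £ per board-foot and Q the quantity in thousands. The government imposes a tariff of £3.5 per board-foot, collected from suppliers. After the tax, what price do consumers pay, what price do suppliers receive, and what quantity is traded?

Without the tax, 255 − 6P = P + 213 gives 7P = 42, so P* = £6 and Q* = 219.
With the tax collected from suppliers, supply shifts: Qs = (P − 3.5) + 213.
Solving gives Q = 216 with consumers paying £6.5 and suppliers receiving £3 (the £3.5 wedge).

Consumers pay £6.5; suppliers receive £3; quantity = 216.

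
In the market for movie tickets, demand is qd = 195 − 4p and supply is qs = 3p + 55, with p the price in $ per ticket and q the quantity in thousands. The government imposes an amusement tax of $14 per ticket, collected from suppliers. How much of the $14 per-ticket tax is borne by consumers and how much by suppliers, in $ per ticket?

Consumers bear $6 per ticket; suppliers bear $8 per ticket.

Before the tax: set 195 − 4p = 3p + 55 → p* = $20, q* = 115.
With the tax collected from suppliers, supply shifts: qs = 3(p − 14) + 55.
Solving gives q = 91 with consumers paying $26 and suppliers receiving $12 (the $14 wedge).
Burden on consumers: $6; on suppliers: $8. (They sum to $14.)
The less price-elastic side of the market bears the larger share of a per-unit tax.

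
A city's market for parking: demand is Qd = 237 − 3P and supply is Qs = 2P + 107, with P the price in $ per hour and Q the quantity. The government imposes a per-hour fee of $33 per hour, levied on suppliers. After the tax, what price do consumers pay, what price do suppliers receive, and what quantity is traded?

Before the tax: set 237 − 3P = 2P + 107 → P* = $26, Q* = 159.
With the tax collected from suppliers, supply shifts: Qs = 2(P − 33) + 107.
New equilibrium: consumers pay $39.2, suppliers receive $6.2, Q = 119.4. (Wedge: Pb − Ps = 33.)
The less price-elastic side of the market bears the larger share of a per-unit tax.

Consumers pay $39.2; suppliers receive $6.2; quantity = 119.4.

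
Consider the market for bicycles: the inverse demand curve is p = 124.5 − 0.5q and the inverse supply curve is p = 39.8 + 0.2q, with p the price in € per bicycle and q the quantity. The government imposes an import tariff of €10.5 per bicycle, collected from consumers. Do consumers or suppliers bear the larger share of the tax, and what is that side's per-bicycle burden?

Consumers bear the larger share: €7.5 per bicycle.

Inverting to q(p) form: qd = 249 − 2p; qs = 5p − 199.
Before the tax: set 249 − 2p = 5p − 199 → p* = €64, q* = 121.
With the tax collected from consumers, demand (in seller-price terms) shifts: qd = 249 − 2(p + 10.5).
Solving gives q = 106 with consumers paying €71.5 and suppliers receiving €61 (the €10.5 wedge).
Per-bicycle burden: consumers €7.5, suppliers €3.
Consumers take the larger share because demand is less price-elastic here (demand slope 2 vs supply slope 5).
The less price-elastic side of the market bears the larger share of a per-unit tax.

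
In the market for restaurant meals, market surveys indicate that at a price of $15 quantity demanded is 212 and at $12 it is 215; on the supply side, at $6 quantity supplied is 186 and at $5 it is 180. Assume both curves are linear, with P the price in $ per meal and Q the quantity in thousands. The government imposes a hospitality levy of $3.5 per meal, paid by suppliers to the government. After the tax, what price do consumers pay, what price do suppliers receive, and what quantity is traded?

Consumers pay $14; suppliers receive $10.5; quantity = 213.

Demand slope: (215 − 212)/(12 − 15) = -1, so Qd = 227 − P.
Supply slope: (180 − 186)/(5 − 6) = 6, so Qs = 6P + 150.
Before the tax: set 227 − P = 6P + 150 → P* = $11, Q* = 216.
With the tax collected from suppliers, supply shifts: Qs = 6(P − 3.5) + 150.
New equilibrium: consumers pay $14, suppliers receive $10.5, Q = 213. (Wedge: Pb − Ps = 3.5.)
The less price-elastic side of the market bears the larger share of a per-unit tax.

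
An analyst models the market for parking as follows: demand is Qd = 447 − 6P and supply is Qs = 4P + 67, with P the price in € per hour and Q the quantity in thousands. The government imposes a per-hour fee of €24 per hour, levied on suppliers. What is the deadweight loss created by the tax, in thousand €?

Before the tax: set 447 − 6P = 4P + 67 → P* = €38, Q* = 219.
With the tax collected from suppliers, supply shifts: Qs = 4(P − 24) + 67.
Solving gives Q = 161.4 with consumers paying €47.6 and suppliers receiving €23.6 (the €24 wedge).
Quantity falls by |ΔQ| = |219 − 161.4| = 57.6.
DWL = ½ · t · |ΔQ| = ½ · 24 · 57.6 = €691.2.

Deadweight loss = €691.2 thousand.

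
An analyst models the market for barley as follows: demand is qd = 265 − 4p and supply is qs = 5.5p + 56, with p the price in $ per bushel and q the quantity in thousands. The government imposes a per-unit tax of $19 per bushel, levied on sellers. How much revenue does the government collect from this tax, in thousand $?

Without the tax, 265 − 4p = 5.5p + 56 gives 9.5p = 209, so p* = $22 and q* = 177.
With the tax collected from sellers, supply shifts: qs = 5.5(p − 19) + 56.
Solving gives q = 133 with consumers paying $33 and sellers receiving $14 (the $19 wedge).
Revenue = t · Q = 19 · 133 = $2527.

Tax revenue = $2527 thousand.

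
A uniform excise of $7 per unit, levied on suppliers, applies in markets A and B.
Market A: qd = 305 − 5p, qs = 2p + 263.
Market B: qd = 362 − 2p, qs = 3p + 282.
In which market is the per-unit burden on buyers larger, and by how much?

Market B, by $2.2.

Market A: pre-tax p* = $6, q* = 275; post-tax q = 265; per-unit burden on buyers = $2.
Market B: pre-tax p* = $16, q* = 330; post-tax q = 321.6; per-unit burden on buyers = $4.2.
Difference: $2 vs $4.2 → market B is larger by $2.2.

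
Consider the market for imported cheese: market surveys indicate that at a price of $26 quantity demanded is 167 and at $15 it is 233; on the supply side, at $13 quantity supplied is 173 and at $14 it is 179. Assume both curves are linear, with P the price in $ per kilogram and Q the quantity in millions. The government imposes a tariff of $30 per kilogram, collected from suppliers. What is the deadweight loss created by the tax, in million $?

Deadweight loss = $1350 million.

Demand slope: (233 − 167)/(15 − 26) = -6, so Qd = 323 − 6P.
Supply slope: (179 − 173)/(14 − 13) = 6, so Qs = 6P + 95.
Before the tax: set 323 − 6P = 6P + 95 → P* = $19, Q* = 209.
With the tax collected from suppliers, supply shifts: Qs = 6(P − 30) + 95.
Solving gives Q = 119 with consumers paying $34 and suppliers receiving $4 (the $30 wedge).
Quantity falls by |ΔQ| = |209 − 119| = 90.
DWL = ½ · t · |ΔQ| = ½ · 30 · 90 = $1350.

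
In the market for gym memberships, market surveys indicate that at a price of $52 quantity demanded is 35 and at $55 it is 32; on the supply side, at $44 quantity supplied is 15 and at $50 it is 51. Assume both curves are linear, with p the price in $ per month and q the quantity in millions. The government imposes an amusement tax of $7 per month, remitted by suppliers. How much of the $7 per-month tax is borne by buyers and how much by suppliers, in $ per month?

Buyers bear $6 per month; suppliers bear $1 per month.

Demand slope: (32 − 35)/(55 − 52) = -1, so qd = 87 − p.
Supply slope: (51 − 15)/(50 − 44) = 6, so qs = 6p − 249.
Without the tax, 87 − p = 6p − 249 gives 7p = 336, so p* = $48 and q* = 39.
With the tax collected from suppliers, supply shifts: qs = 6(p − 7) − 249.
New equilibrium: buyers pay $54, suppliers receive $47, q = 33. (Wedge: pb − ps = 7.)
Burden on buyers: $6; on suppliers: $1. (They sum to $7.)
The less price-elastic side of the market bears the larger share of a per-unit tax.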